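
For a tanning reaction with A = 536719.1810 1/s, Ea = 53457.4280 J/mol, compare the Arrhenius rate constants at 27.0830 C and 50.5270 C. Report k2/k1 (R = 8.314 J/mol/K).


T1 = 27.0830 + 273.15 = 300.2330 K; T2 = 50.5270 + 273.15 = 323.6770 K
k1 = A * exp(-Ea/(R*T1)) = 536719.1810 * exp(-53457.4280/(8.314*300.2330)) = 2.6845e-04 1/s
k2 = A * exp(-Ea/(R*T2)) = 536719.1810 * exp(-53457.4280/(8.314*323.6770)) = 0.00126629 1/s
k2/k1 = 0.00126629 / 2.6845e-04 = 4.7170


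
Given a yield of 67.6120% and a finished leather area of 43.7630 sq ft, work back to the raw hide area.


Formula: raw = finished * 100 / yield
Substituting: raw = 43.7630 * 100 / 67.6120
Result: 64.7267 sq ft


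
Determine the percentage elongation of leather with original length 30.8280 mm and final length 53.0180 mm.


Formula: Elongation = (Lf - L0) / L0 * 100
Substituting: Elongation = (53.0180 - 30.8280) / 30.8280 * 100
Result: 71.9800 %


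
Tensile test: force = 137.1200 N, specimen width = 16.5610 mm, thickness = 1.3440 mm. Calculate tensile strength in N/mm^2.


Formula: TS = force / (width * thickness)
Substituting: TS = 137.1200 / (16.5610 * 1.3440)
Result: 6.1605 N/mm^2


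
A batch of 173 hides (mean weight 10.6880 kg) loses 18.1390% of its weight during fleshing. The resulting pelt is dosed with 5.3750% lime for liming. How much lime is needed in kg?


Total_raw = N * avg_wt = 173 * 10.6880 = 1849.0240 kg
Substrate = Total_raw * (1 - loss/100) = 1849.0240 * (1 - 18.1390/100) = 1513.6295 kg
Lime = Substrate * pct / 100 = 1513.6295 * 5.3750 / 100 = 81.3576 kg


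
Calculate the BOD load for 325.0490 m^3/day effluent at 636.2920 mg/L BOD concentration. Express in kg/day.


Formula: BOD_load = volume * conc / 1000
Substituting: BOD_load = 325.0490 * 636.2920 / 1000
Result: 206.8261 kg/day


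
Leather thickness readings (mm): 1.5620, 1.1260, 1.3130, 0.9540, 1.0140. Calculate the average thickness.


Formula: Average = sum / n
Substituting: Average = 5.9690 / 5
Result: 1.1938 mm


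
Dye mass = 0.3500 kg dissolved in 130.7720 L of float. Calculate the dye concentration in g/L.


Formula: Conc = dye_mass(kg) / volume(L) * 1000
Substituting: Conc = 0.3500 / 130.7720 * 1000
Result: 2.6764 g/L


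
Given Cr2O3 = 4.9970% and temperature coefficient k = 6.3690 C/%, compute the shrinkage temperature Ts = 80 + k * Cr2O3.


Formula: Ts = 80 + k * Cr2O3
Substituting: Ts = 80 + 6.3690 * 4.9970
Result: 111.8259 C


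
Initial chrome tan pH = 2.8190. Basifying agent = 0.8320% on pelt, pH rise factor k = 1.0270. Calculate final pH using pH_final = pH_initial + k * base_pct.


Formula: pH_final = pH_initial + k * base_pct
Substituting: pH_final = 2.8190 + 1.0270 * 0.8320
Result: 3.6735


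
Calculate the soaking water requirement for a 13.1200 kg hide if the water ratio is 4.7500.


Formula: Water = hide_weight * ratio
Substituting: Water = 13.1200 * 4.7500
Result: 62.3200 kg


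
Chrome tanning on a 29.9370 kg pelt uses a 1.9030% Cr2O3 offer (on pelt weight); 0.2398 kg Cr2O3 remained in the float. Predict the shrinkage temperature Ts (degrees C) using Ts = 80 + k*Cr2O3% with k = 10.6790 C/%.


Offered = pelt * offer_pct / 100 = 29.9370 * 1.9030 / 100 = 0.5697 kg
Uptake = offered - residual = 0.5697 - 0.2398 = 0.3299 kg
Cr2O3% on pelt = uptake / pelt * 100 = 0.3299 / 29.9370 * 100 = 1.1020 %
Ts = 80 + k * Cr2O3% = 80 + 10.6790 * 1.1020 = 91.7681 C


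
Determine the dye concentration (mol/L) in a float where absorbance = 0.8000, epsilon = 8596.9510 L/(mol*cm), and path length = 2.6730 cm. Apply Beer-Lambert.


Formula: c = A / (epsilon * l)
Substituting: c = 0.8000 / (8596.9510 * 2.6730)
Result: 3.4813e-05 mol/L


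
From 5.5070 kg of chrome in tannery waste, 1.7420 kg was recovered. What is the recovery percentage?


Formula: Recovery = recovered / input * 100
Substituting: Recovery = 1.7420 / 5.5070 * 100
Result: 31.6325 %


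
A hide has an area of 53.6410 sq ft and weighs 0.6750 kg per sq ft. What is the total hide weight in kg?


Formula: Weight = area * weight_per_sqft
Substituting: Weight = 53.6410 * 0.6750
Result: 36.2077 kg


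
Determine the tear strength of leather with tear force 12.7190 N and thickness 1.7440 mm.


Formula: Tear strength = force / thickness
Substituting: Tear strength = 12.7190 / 1.7440
Result: 7.2930 N/mm


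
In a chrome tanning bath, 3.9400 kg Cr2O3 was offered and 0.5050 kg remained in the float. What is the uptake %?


Formula: Uptake = (offered - residual) / offered * 100
Substituting: Uptake = (3.9400 - 0.5050) / 3.9400 * 100
Result: 87.1827 %


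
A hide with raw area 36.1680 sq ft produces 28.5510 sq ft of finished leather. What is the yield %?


Formula: Yield = finished / raw * 100
Substituting: Yield = 28.5510 / 36.1680 * 100
Result: 78.9399 %


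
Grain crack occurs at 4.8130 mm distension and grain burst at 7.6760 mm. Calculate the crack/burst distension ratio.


Formula: Ratio = crack / burst
Substituting: Ratio = 4.8130 / 7.6760
Result: 0.6270


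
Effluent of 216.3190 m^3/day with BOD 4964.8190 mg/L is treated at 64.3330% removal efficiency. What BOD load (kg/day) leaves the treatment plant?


Load_in = volume * conc / 1000 = 216.3190 * 4964.8190 / 1000 = 1073.9847 kg/day
Removed = Load_in * eff / 100 = 1073.9847 * 64.3330 / 100 = 690.9266 kg/day
Load_out = Load_in - Removed = 1073.9847 - 690.9266 = 383.0581 kg/day


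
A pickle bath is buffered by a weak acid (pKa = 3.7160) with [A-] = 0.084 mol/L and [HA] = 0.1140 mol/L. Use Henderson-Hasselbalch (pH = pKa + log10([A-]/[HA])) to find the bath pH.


ratio = [A-] / [HA] = 0.084 / 0.1140 = 0.7368
log10(ratio) = -0.1326
pH = pKa + log10(ratio) = 3.7160 - 0.1326 = 3.5834


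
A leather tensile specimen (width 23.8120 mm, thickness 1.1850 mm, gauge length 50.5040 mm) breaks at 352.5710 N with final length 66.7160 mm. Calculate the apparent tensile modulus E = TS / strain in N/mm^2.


TS = F / (w * t) = 352.5710 / (23.8120 * 1.1850) = 12.4949 N/mm^2
strain = (Lf - L0) / L0 = (66.7160 - 50.5040) / 50.5040 = 0.3210
E = TS / strain = 12.4949 / 0.3210 = 38.9244 N/mm^2


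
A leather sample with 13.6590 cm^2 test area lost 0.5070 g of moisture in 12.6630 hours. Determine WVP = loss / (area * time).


Formula: WVP = loss / (area * time)
Substituting: WVP = 0.5070 / (13.6590 * 12.6630)
Result: 0.00293125 g/(cm^2*hr)


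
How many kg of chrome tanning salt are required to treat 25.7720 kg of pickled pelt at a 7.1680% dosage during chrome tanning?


Formula: Chrome = substrate * pct / 100
Substituting: Chrome = 25.7720 * 7.1680 / 100
Result: 1.8473 kg


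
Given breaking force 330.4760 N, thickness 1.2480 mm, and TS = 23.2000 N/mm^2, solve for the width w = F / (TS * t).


Formula: w = F / (TS * t)
Substituting: w = 330.4760 / (23.2000 * 1.2480)
Result: 11.4140 mm


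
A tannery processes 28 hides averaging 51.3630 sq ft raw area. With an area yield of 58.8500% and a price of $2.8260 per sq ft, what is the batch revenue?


Raw_total = N * avg_area = 28 * 51.3630 = 1438.1640 sq ft
Finished = Raw_total * yield / 100 = 1438.1640 * 58.8500 / 100 = 846.3595 sq ft
Value = Finished * price = 846.3595 * 2.8260 = 2391.8120 $


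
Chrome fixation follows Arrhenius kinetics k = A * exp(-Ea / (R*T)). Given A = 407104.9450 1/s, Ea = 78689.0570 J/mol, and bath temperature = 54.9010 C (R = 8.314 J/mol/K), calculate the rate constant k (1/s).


T_K = T_C + 273.15 = 54.9010 + 273.15 = 328.0510 K
exponent = -Ea / (R * T_K) = -78689.0570 / (8.314 * 328.0510) = -28.8511
k = A * exp(exponent) = 407104.9450 * exp(-28.8511) = 1.2018e-07 1/s


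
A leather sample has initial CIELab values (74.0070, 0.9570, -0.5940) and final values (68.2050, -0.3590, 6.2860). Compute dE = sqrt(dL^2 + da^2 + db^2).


dL = -5.8020, da = -1.3160, db = 6.8800
dE = sqrt((-5.8020)^2 + (-1.3160)^2 + 6.8800^2) = 9.0956


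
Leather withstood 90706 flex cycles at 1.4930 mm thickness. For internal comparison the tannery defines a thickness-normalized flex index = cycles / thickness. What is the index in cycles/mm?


Formula: Index = cycles / thickness
Substituting: Index = 90706 / 1.4930
Result: 60754.1862 cycles/mm


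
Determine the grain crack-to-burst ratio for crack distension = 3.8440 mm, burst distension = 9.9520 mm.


Formula: Ratio = crack / burst
Substituting: Ratio = 3.8440 / 9.9520
Result: 0.3863


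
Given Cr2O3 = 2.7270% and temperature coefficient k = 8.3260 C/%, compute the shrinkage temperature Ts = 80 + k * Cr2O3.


Formula: Ts = 80 + k * Cr2O3
Substituting: Ts = 80 + 8.3260 * 2.7270
Result: 102.7050 C


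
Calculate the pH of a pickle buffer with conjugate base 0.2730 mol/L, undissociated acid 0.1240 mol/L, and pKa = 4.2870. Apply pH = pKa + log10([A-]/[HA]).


ratio = [A-] / [HA] = 0.2730 / 0.1240 = 2.2016
log10(ratio) = 0.3427
pH = pKa + log10(ratio) = 4.2870 + 0.3427 = 4.6297


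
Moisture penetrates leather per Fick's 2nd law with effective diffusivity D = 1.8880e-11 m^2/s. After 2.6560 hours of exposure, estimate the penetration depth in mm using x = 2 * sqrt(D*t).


t = 2.6560 hr * 3600 = 9561.6000 s
D * t = 1.8880e-11 * 9561.6000 = 1.8052e-07
x = 2 * sqrt(D*t) = 2 * sqrt(1.8052e-07) = 8.4976e-04 m = 0.8498 mm


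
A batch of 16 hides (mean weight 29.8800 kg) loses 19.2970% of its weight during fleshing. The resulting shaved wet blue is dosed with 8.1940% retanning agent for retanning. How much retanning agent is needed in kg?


Total_raw = N * avg_wt = 16 * 29.8800 = 478.0800 kg
Substrate = Total_raw * (1 - loss/100) = 478.0800 * (1 - 19.2970/100) = 385.8249 kg
Retan = Substrate * pct / 100 = 385.8249 * 8.1940 / 100 = 31.6145 kg


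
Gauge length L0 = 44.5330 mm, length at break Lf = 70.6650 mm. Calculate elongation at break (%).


Formula: Elongation = (Lf - L0) / L0 * 100
Substituting: Elongation = (70.6650 - 44.5330) / 44.5330 * 100
Result: 58.6801 %


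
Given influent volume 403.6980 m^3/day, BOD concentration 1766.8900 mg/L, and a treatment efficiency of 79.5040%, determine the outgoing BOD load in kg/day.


Load_in = volume * conc / 1000 = 403.6980 * 1766.8900 / 1000 = 713.2900 kg/day
Removed = Load_in * eff / 100 = 713.2900 * 79.5040 / 100 = 567.0940 kg/day
Load_out = Load_in - Removed = 713.2900 - 567.0940 = 146.1959 kg/day


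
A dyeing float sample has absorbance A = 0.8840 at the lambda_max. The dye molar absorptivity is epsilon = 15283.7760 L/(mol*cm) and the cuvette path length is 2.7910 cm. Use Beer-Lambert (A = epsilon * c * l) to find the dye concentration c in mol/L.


Formula: c = A / (epsilon * l)
Substituting: c = 0.8840 / (15283.7760 * 2.7910)
Result: 2.0723e-05 mol/L


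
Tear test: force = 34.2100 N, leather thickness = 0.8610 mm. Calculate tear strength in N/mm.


Formula: Tear strength = force / thickness
Substituting: Tear strength = 34.2100 / 0.8610
Result: 39.7329 N/mm


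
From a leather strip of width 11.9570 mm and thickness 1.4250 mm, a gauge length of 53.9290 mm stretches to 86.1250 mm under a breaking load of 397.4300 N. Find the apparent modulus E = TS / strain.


TS = F / (w * t) = 397.4300 / (11.9570 * 1.4250) = 23.3251 N/mm^2
strain = (Lf - L0) / L0 = (86.1250 - 53.9290) / 53.9290 = 0.5970
E = TS / strain = 23.3251 / 0.5970 = 39.0701 N/mm^2


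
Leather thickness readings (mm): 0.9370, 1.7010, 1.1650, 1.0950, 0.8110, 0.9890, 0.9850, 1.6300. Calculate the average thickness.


Formula: Average = sum / n
Substituting: Average = 9.3130 / 8
Result: 1.1641 mm


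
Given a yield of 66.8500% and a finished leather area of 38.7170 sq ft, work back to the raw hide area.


Formula: raw = finished * 100 / yield
Substituting: raw = 38.7170 * 100 / 66.8500
Result: 57.9162 sq ft


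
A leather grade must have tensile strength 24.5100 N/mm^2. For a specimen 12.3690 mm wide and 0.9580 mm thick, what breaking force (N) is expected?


Formula: F = TS * w * t
Substituting: F = 24.5100 * 12.3690 * 0.9580
Result: 290.4313 N


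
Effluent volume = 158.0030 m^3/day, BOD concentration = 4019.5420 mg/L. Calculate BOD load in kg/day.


Formula: BOD_load = volume * conc / 1000
Substituting: BOD_load = 158.0030 * 4019.5420 / 1000
Result: 635.0997 kg/day


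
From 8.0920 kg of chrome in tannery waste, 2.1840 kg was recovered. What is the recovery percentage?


Formula: Recovery = recovered / input * 100
Substituting: Recovery = 2.1840 / 8.0920 * 100
Result: 26.9896 %


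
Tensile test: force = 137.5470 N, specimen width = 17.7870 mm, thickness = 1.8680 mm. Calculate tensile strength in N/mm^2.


Formula: TS = force / (width * thickness)
Substituting: TS = 137.5470 / (17.7870 * 1.8680)
Result: 4.1397 N/mm^2


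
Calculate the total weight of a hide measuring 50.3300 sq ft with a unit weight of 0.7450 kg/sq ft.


Formula: Weight = area * weight_per_sqft
Substituting: Weight = 50.3300 * 0.7450
Result: 37.4958 kg


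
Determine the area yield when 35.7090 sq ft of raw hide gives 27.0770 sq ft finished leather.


Formula: Yield = finished / raw * 100
Substituting: Yield = 27.0770 / 35.7090 * 100
Result: 75.8268 %


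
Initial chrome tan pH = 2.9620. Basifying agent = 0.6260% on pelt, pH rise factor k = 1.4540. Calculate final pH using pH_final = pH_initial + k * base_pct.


Formula: pH_final = pH_initial + k * base_pct
Substituting: pH_final = 2.9620 + 1.4540 * 0.6260
Result: 3.8722


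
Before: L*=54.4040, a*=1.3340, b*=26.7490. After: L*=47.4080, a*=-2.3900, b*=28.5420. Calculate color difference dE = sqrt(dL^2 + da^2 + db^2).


dL = -6.9960, da = -3.7240, db = 1.7930
dE = sqrt((-6.9960)^2 + (-3.7240)^2 + 1.7930^2) = 8.1257


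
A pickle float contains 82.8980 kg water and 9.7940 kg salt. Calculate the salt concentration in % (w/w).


Formula: Conc = salt / (water + salt) * 100
Substituting: Conc = 9.7940 / (82.8980 + 9.7940) * 100
Result: 10.5662 %


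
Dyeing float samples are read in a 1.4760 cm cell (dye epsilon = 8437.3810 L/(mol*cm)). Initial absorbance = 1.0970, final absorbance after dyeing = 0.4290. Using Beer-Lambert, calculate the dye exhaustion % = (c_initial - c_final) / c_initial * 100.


c_initial = A_i / (epsilon * l) = 1.0970 / (8437.3810 * 1.4760) = 8.8087e-05 mol/L
c_final = A_f / (epsilon * l) = 0.4290 / (8437.3810 * 1.4760) = 3.4448e-05 mol/L
Exhaustion = (c_initial - c_final) / c_initial * 100 = (8.8087e-05 - 3.4448e-05) / 8.8087e-05 * 100 = 60.8933 %


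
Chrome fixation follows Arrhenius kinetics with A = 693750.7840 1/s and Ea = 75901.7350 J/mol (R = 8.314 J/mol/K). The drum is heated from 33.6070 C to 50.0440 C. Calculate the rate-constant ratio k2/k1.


T1 = 33.6070 + 273.15 = 306.7570 K; T2 = 50.0440 + 273.15 = 323.1940 K
k1 = A * exp(-Ea/(R*T1)) = 693750.7840 * exp(-75901.7350/(8.314*306.7570)) = 8.2447e-08 1/s
k2 = A * exp(-Ea/(R*T2)) = 693750.7840 * exp(-75901.7350/(8.314*323.1940)) = 3.7456e-07 1/s
k2/k1 = 3.7456e-07 / 8.2447e-08 = 4.5430


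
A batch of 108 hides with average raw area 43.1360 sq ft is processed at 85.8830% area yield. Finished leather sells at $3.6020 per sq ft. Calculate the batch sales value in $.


Raw_total = N * avg_area = 108 * 43.1360 = 4658.6880 sq ft
Finished = Raw_total * yield / 100 = 4658.6880 * 85.8830 / 100 = 4001.0210 sq ft
Value = Finished * price = 4001.0210 * 3.6020 = 14411.6777 $


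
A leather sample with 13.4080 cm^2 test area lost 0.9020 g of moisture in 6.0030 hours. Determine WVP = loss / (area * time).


Formula: WVP = loss / (area * time)
Substituting: WVP = 0.9020 / (13.4080 * 6.0030)
Result: 0.0112066 g/(cm^2*hr)


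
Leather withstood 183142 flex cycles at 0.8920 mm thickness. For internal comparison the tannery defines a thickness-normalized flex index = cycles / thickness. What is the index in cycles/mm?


Formula: Index = cycles / thickness
Substituting: Index = 183142 / 0.8920
Result: 205316.1435 cycles/mm


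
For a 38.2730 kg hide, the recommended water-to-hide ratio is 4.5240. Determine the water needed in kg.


Formula: Water = hide_weight * ratio
Substituting: Water = 38.2730 * 4.5240
Result: 173.1471 kg


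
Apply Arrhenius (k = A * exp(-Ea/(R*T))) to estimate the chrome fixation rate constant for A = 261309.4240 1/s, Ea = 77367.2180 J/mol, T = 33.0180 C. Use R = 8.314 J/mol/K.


T_K = T_C + 273.15 = 33.0180 + 273.15 = 306.1680 K
exponent = -Ea / (R * T_K) = -77367.2180 / (8.314 * 306.1680) = -30.3940
k = A * exp(exponent) = 261309.4240 * exp(-30.3940) = 1.6490e-08 1/s


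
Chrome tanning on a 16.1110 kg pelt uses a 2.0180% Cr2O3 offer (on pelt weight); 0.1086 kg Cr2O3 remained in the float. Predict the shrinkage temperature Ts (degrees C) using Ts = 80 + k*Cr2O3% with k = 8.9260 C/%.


Offered = pelt * offer_pct / 100 = 16.1110 * 2.0180 / 100 = 0.3251 kg
Uptake = offered - residual = 0.3251 - 0.1086 = 0.2165 kg
Cr2O3% on pelt = uptake / pelt * 100 = 0.2165 / 16.1110 * 100 = 1.3439 %
Ts = 80 + k * Cr2O3% = 80 + 8.9260 * 1.3439 = 91.9959 C


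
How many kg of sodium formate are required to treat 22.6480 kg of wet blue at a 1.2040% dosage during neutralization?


Formula: Neutralizer = substrate * pct / 100
Substituting: Neutralizer = 22.6480 * 1.2040 / 100
Result: 0.2727 kg


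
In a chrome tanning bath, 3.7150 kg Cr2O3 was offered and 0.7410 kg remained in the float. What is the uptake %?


Formula: Uptake = (offered - residual) / offered * 100
Substituting: Uptake = (3.7150 - 0.7410) / 3.7150 * 100
Result: 80.0538 %


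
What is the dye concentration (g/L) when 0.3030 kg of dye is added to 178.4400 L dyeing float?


Formula: Conc = dye_mass(kg) / volume(L) * 1000
Substituting: Conc = 0.3030 / 178.4400 * 1000
Result: 1.6980 g/L


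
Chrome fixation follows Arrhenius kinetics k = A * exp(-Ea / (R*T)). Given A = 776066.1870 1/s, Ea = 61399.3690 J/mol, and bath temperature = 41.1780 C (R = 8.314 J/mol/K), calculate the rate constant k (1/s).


T_K = T_C + 273.15 = 41.1780 + 273.15 = 314.3280 K
exponent = -Ea / (R * T_K) = -61399.3690 / (8.314 * 314.3280) = -23.4947
k = A * exp(exponent) = 776066.1870 * exp(-23.4947) = 4.8558e-05 1/s


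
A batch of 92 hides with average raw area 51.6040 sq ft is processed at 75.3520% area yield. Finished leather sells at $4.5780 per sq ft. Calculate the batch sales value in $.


Raw_total = N * avg_area = 92 * 51.6040 = 4747.5680 sq ft
Finished = Raw_total * yield / 100 = 4747.5680 * 75.3520 / 100 = 3577.3874 sq ft
Value = Finished * price = 3577.3874 * 4.5780 = 16377.2797 $


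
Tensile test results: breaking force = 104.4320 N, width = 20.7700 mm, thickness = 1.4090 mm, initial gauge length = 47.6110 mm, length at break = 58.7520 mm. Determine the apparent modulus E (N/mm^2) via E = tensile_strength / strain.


TS = F / (w * t) = 104.4320 / (20.7700 * 1.4090) = 3.5685 N/mm^2
strain = (Lf - L0) / L0 = (58.7520 - 47.6110) / 47.6110 = 0.2340
E = TS / strain = 3.5685 / 0.2340 = 15.2500 N/mm^2


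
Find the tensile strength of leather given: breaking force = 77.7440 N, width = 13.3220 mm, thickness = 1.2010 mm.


Formula: TS = force / (width * thickness)
Substituting: TS = 77.7440 / (13.3220 * 1.2010)
Result: 4.8591 N/mm^2


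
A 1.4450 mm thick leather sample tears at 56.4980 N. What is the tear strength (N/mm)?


Formula: Tear strength = force / thickness
Substituting: Tear strength = 56.4980 / 1.4450
Result: 39.0990 N/mm


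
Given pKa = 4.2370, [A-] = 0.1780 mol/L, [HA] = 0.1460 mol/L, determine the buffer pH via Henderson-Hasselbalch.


ratio = [A-] / [HA] = 0.1780 / 0.1460 = 1.2192
log10(ratio) = 0.0860671
pH = pKa + log10(ratio) = 4.2370 + 0.0860671 = 4.3231


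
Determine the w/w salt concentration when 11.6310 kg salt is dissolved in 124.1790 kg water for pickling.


Formula: Conc = salt / (water + salt) * 100
Substituting: Conc = 11.6310 / (124.1790 + 11.6310) * 100
Result: 8.5642 %


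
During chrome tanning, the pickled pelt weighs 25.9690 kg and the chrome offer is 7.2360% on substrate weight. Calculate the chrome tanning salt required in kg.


Formula: Chrome = substrate * pct / 100
Substituting: Chrome = 25.9690 * 7.2360 / 100
Result: 1.8791 kg


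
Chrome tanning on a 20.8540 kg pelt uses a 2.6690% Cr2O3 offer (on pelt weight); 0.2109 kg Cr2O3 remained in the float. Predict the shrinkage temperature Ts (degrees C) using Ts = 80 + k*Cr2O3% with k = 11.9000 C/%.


Offered = pelt * offer_pct / 100 = 20.8540 * 2.6690 / 100 = 0.5566 kg
Uptake = offered - residual = 0.5566 - 0.2109 = 0.3457 kg
Cr2O3% on pelt = uptake / pelt * 100 = 0.3457 / 20.8540 * 100 = 1.6577 %
Ts = 80 + k * Cr2O3% = 80 + 11.9000 * 1.6577 = 99.7264 C


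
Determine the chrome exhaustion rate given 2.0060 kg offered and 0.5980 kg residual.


Formula: Uptake = (offered - residual) / offered * 100
Substituting: Uptake = (2.0060 - 0.5980) / 2.0060 * 100
Result: 70.1894 %


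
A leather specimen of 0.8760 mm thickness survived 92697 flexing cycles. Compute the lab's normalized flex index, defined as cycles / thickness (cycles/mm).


Formula: Index = cycles / thickness
Substituting: Index = 92697 / 0.8760
Result: 105818.4932 cycles/mm


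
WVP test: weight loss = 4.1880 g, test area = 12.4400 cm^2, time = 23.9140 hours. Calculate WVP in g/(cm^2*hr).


Formula: WVP = loss / (area * time)
Substituting: WVP = 4.1880 / (12.4400 * 23.9140)
Result: 0.0140778 g/(cm^2*hr)


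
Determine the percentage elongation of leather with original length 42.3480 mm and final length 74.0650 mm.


Formula: Elongation = (Lf - L0) / L0 * 100
Substituting: Elongation = (74.0650 - 42.3480) / 42.3480 * 100
Result: 74.8961 %


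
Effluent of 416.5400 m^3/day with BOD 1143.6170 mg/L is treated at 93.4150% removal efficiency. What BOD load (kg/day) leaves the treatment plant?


Load_in = volume * conc / 1000 = 416.5400 * 1143.6170 / 1000 = 476.3622 kg/day
Removed = Load_in * eff / 100 = 476.3622 * 93.4150 / 100 = 444.9938 kg/day
Load_out = Load_in - Removed = 476.3622 - 444.9938 = 31.3685 kg/day


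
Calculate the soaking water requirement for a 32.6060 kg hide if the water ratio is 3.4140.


Formula: Water = hide_weight * ratio
Substituting: Water = 32.6060 * 3.4140
Result: 111.3169 kg


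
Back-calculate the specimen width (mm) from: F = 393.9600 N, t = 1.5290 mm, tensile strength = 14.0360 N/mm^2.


Formula: w = F / (TS * t)
Substituting: w = 393.9600 / (14.0360 * 1.5290)
Result: 18.3570 mm


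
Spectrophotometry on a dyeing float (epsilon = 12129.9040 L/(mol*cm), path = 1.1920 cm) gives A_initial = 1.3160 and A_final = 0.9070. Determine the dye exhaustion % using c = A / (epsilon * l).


c_initial = A_i / (epsilon * l) = 1.3160 / (12129.9040 * 1.1920) = 9.1017e-05 mol/L
c_final = A_f / (epsilon * l) = 0.9070 / (12129.9040 * 1.1920) = 6.2730e-05 mol/L
Exhaustion = (c_initial - c_final) / c_initial * 100 = (9.1017e-05 - 6.2730e-05) / 9.1017e-05 * 100 = 31.0790 %


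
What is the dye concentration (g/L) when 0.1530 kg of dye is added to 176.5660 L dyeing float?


Formula: Conc = dye_mass(kg) / volume(L) * 1000
Substituting: Conc = 0.1530 / 176.5660 * 1000
Result: 0.8665 g/L


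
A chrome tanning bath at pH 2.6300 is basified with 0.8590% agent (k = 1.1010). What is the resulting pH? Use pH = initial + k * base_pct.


Formula: pH_final = pH_initial + k * base_pct
Substituting: pH_final = 2.6300 + 1.1010 * 0.8590
Result: 3.5758


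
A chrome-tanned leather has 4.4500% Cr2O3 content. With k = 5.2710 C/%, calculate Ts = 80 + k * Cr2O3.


Formula: Ts = 80 + k * Cr2O3
Substituting: Ts = 80 + 5.2710 * 4.4500
Result: 103.4560 C


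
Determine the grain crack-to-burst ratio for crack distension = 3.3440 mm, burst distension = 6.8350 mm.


Formula: Ratio = crack / burst
Substituting: Ratio = 3.3440 / 6.8350
Result: 0.4892


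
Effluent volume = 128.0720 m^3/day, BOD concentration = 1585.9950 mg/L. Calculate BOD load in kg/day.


Formula: BOD_load = volume * conc / 1000
Substituting: BOD_load = 128.0720 * 1585.9950 / 1000
Result: 203.1216 kg/day


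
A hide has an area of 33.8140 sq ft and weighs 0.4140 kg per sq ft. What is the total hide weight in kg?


Formula: Weight = area * weight_per_sqft
Substituting: Weight = 33.8140 * 0.4140
Result: 13.9990 kg


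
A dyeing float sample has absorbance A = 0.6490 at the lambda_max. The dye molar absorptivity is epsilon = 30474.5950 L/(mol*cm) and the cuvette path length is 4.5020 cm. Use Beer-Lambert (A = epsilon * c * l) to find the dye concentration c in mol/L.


Formula: c = A / (epsilon * l)
Substituting: c = 0.6490 / (30474.5950 * 4.5020)
Result: 4.7304e-06 mol/L


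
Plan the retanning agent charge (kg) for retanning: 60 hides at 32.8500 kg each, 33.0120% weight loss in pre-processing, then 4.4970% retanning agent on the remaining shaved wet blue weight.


Total_raw = N * avg_wt = 60 * 32.8500 = 1971.0000 kg
Substrate = Total_raw * (1 - loss/100) = 1971.0000 * (1 - 33.0120/100) = 1320.3335 kg
Retan = Substrate * pct / 100 = 1320.3335 * 4.4970 / 100 = 59.3754 kg


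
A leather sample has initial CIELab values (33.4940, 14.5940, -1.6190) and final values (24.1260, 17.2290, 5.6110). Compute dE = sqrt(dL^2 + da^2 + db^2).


dL = -9.3680, da = 2.6350, db = 7.2300
dE = sqrt((-9.3680)^2 + 2.6350^2 + 7.2300^2) = 12.1233


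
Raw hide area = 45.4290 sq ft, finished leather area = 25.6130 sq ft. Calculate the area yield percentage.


Formula: Yield = finished / raw * 100
Substituting: Yield = 25.6130 / 45.4290 * 100
Result: 56.3803 %


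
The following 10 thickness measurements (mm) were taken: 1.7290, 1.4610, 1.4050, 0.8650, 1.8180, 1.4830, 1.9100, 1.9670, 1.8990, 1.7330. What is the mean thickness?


Formula: Average = sum / n
Substituting: Average = 16.2700 / 10
Result: 1.6270 mm


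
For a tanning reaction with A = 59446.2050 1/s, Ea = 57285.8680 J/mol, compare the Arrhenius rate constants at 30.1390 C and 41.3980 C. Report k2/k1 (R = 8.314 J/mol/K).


T1 = 30.1390 + 273.15 = 303.2890 K; T2 = 41.3980 + 273.15 = 314.5480 K
k1 = A * exp(-Ea/(R*T1)) = 59446.2050 * exp(-57285.8680/(8.314*303.2890)) = 8.0831e-06 1/s
k2 = A * exp(-Ea/(R*T2)) = 59446.2050 * exp(-57285.8680/(8.314*314.5480)) = 1.8228e-05 1/s
k2/k1 = 1.8228e-05 / 8.0831e-06 = 2.2551


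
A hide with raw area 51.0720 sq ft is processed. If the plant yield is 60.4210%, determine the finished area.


Formula: finished = raw * yield / 100
Substituting: finished = 51.0720 * 60.4210 / 100
Result: 30.8582 sq ft


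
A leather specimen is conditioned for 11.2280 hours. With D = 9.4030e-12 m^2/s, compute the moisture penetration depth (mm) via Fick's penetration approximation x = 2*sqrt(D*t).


t = 11.2280 hr * 3600 = 40420.8000 s
D * t = 9.4030e-12 * 40420.8000 = 3.8008e-07
x = 2 * sqrt(D*t) = 2 * sqrt(3.8008e-07) = 0.00123301 m = 1.2330 mm


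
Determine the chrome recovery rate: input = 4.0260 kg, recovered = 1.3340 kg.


Formula: Recovery = recovered / input * 100
Substituting: Recovery = 1.3340 / 4.0260 * 100
Result: 33.1346 %


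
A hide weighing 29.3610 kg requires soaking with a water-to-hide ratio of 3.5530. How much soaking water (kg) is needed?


Formula: Water = hide_weight * ratio
Substituting: Water = 29.3610 * 3.5530
Result: 104.3196 kg


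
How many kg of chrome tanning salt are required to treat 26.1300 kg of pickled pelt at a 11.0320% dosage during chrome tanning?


Formula: Chrome = substrate * pct / 100
Substituting: Chrome = 26.1300 * 11.0320 / 100
Result: 2.8827 kg


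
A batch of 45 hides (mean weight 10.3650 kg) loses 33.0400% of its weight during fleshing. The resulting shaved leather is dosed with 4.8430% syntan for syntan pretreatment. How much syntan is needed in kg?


Total_raw = N * avg_wt = 45 * 10.3650 = 466.4250 kg
Substrate = Total_raw * (1 - loss/100) = 466.4250 * (1 - 33.0400/100) = 312.3182 kg
Syntan = Substrate * pct / 100 = 312.3182 * 4.8430 / 100 = 15.1256 kg


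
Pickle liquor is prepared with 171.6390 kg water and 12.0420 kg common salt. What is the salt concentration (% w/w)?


Formula: Conc = salt / (water + salt) * 100
Substituting: Conc = 12.0420 / (171.6390 + 12.0420) * 100
Result: 6.5559 %


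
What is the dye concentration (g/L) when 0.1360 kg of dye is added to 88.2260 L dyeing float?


Formula: Conc = dye_mass(kg) / volume(L) * 1000
Substituting: Conc = 0.1360 / 88.2260 * 1000
Result: 1.5415 g/L


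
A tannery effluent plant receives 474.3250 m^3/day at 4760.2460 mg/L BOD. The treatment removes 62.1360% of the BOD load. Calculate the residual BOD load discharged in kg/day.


Load_in = volume * conc / 1000 = 474.3250 * 4760.2460 / 1000 = 2257.9037 kg/day
Removed = Load_in * eff / 100 = 2257.9037 * 62.1360 / 100 = 1402.9710 kg/day
Load_out = Load_in - Removed = 2257.9037 - 1402.9710 = 854.9327 kg/day


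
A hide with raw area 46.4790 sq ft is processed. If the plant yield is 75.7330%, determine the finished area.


Formula: finished = raw * yield / 100
Substituting: finished = 46.4790 * 75.7330 / 100
Result: 35.1999 sq ft


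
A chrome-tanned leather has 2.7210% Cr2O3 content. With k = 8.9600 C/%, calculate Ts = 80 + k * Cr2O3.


Formula: Ts = 80 + k * Cr2O3
Substituting: Ts = 80 + 8.9600 * 2.7210
Result: 104.3802 C


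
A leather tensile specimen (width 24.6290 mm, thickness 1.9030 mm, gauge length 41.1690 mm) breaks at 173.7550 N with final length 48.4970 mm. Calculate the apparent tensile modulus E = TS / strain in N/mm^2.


TS = F / (w * t) = 173.7550 / (24.6290 * 1.9030) = 3.7072 N/mm^2
strain = (Lf - L0) / L0 = (48.4970 - 41.1690) / 41.1690 = 0.1780
E = TS / strain = 3.7072 / 0.1780 = 20.8275 N/mm^2


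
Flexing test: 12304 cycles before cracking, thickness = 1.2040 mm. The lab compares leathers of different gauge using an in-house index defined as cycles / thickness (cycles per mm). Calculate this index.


Formula: Index = cycles / thickness
Substituting: Index = 12304 / 1.2040
Result: 10219.2691 cycles/mm


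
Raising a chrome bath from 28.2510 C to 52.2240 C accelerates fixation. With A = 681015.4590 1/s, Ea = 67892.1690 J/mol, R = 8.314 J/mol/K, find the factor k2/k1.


T1 = 28.2510 + 273.15 = 301.4010 K; T2 = 52.2240 + 273.15 = 325.3740 K
k1 = A * exp(-Ea/(R*T1)) = 681015.4590 * exp(-67892.1690/(8.314*301.4010)) = 1.1657e-06 1/s
k2 = A * exp(-Ea/(R*T2)) = 681015.4590 * exp(-67892.1690/(8.314*325.3740)) = 8.5811e-06 1/s
k2/k1 = 8.5811e-06 / 1.1657e-06 = 7.3610


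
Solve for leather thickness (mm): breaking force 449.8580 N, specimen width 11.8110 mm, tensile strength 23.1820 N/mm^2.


Formula: t = F / (TS * w)
Substituting: t = 449.8580 / (23.1820 * 11.8110)
Result: 1.6430 mm


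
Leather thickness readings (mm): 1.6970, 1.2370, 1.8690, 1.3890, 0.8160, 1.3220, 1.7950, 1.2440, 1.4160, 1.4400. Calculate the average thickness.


Formula: Average = sum / n
Substituting: Average = 14.2250 / 10
Result: 1.4225 mm


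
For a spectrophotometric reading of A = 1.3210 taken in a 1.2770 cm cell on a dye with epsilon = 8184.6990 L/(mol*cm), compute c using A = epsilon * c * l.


Formula: c = A / (epsilon * l)
Substituting: c = 1.3210 / (8184.6990 * 1.2770)
Result: 1.2639e-04 mol/L


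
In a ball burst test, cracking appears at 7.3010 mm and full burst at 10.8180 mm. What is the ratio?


Formula: Ratio = crack / burst
Substituting: Ratio = 7.3010 / 10.8180
Result: 0.6749


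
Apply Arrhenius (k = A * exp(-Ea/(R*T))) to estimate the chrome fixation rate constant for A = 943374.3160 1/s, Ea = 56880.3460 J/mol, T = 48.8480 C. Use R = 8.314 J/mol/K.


T_K = T_C + 273.15 = 48.8480 + 273.15 = 321.9980 K
exponent = -Ea / (R * T_K) = -56880.3460 / (8.314 * 321.9980) = -21.2471
k = A * exp(exponent) = 943374.3160 * exp(-21.2471) = 5.5873e-04 1/s


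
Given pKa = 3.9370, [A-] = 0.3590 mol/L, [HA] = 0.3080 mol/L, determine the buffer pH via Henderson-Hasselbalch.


ratio = [A-] / [HA] = 0.3590 / 0.3080 = 1.1656
log10(ratio) = 0.0665437
pH = pKa + log10(ratio) = 3.9370 + 0.0665437 = 4.0035


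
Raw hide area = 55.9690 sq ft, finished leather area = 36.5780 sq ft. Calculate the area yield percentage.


Formula: Yield = finished / raw * 100
Substituting: Yield = 36.5780 / 55.9690 * 100
Result: 65.3540 %


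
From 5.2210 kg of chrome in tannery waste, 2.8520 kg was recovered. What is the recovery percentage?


Formula: Recovery = recovered / input * 100
Substituting: Recovery = 2.8520 / 5.2210 * 100
Result: 54.6256 %


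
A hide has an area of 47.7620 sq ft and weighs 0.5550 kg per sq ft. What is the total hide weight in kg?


Formula: Weight = area * weight_per_sqft
Substituting: Weight = 47.7620 * 0.5550
Result: 26.5079 kg


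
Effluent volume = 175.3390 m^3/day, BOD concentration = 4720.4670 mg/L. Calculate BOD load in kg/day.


Formula: BOD_load = volume * conc / 1000
Substituting: BOD_load = 175.3390 * 4720.4670 / 1000
Result: 827.6820 kg/day


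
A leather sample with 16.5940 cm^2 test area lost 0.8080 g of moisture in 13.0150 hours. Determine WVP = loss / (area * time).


Formula: WVP = loss / (area * time)
Substituting: WVP = 0.8080 / (16.5940 * 13.0150)
Result: 0.00374124 g/(cm^2*hr)


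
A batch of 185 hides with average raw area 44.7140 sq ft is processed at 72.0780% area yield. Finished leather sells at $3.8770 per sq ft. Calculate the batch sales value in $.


Raw_total = N * avg_area = 185 * 44.7140 = 8272.0900 sq ft
Finished = Raw_total * yield / 100 = 8272.0900 * 72.0780 / 100 = 5962.3570 sq ft
Value = Finished * price = 5962.3570 * 3.8770 = 23116.0582 $


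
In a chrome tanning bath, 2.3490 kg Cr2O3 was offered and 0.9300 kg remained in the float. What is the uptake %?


Formula: Uptake = (offered - residual) / offered * 100
Substituting: Uptake = (2.3490 - 0.9300) / 2.3490 * 100
Result: 60.4087 %


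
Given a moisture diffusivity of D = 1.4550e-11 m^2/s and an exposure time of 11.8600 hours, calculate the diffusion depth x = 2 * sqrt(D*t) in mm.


t = 11.8600 hr * 3600 = 42696.0000 s
D * t = 1.4550e-11 * 42696.0000 = 6.2123e-07
x = 2 * sqrt(D*t) = 2 * sqrt(6.2123e-07) = 0.00157636 m = 1.5764 mm


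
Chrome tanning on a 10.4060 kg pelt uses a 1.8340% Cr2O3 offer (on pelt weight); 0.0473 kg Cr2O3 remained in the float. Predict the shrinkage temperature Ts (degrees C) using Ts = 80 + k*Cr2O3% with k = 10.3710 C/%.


Offered = pelt * offer_pct / 100 = 10.4060 * 1.8340 / 100 = 0.1908 kg
Uptake = offered - residual = 0.1908 - 0.0473 = 0.1435 kg
Cr2O3% on pelt = uptake / pelt * 100 = 0.1435 / 10.4060 * 100 = 1.3795 %
Ts = 80 + k * Cr2O3% = 80 + 10.3710 * 1.3795 = 94.3063 C


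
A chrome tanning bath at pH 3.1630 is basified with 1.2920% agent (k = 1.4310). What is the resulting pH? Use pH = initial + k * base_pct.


Formula: pH_final = pH_initial + k * base_pct
Substituting: pH_final = 3.1630 + 1.4310 * 1.2920
Result: 5.0119


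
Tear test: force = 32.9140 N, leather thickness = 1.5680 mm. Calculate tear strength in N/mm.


Formula: Tear strength = force / thickness
Substituting: Tear strength = 32.9140 / 1.5680
Result: 20.9911 N/mm


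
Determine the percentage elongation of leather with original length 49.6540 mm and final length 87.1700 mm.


Formula: Elongation = (Lf - L0) / L0 * 100
Substituting: Elongation = (87.1700 - 49.6540) / 49.6540 * 100
Result: 75.5548 %


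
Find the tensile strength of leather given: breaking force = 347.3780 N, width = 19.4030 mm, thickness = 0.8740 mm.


Formula: TS = force / (width * thickness)
Substituting: TS = 347.3780 / (19.4030 * 0.8740)
Result: 20.4843 N/mm^2


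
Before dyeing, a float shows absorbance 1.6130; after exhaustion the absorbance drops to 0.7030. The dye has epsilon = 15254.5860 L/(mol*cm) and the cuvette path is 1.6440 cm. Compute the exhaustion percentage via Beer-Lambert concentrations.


c_initial = A_i / (epsilon * l) = 1.6130 / (15254.5860 * 1.6440) = 6.4318e-05 mol/L
c_final = A_f / (epsilon * l) = 0.7030 / (15254.5860 * 1.6440) = 2.8032e-05 mol/L
Exhaustion = (c_initial - c_final) / c_initial * 100 = (6.4318e-05 - 2.8032e-05) / 6.4318e-05 * 100 = 56.4166 %


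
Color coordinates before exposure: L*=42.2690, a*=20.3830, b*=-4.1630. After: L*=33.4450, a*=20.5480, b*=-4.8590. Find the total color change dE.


dL = -8.8240, da = 0.1650, db = -0.6960
dE = sqrt((-8.8240)^2 + 0.1650^2 + (-0.6960)^2) = 8.8529


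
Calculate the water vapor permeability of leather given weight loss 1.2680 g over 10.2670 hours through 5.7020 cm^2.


Formula: WVP = loss / (area * time)
Substituting: WVP = 1.2680 / (5.7020 * 10.2670)
Result: 0.0216595 g/(cm^2*hr)


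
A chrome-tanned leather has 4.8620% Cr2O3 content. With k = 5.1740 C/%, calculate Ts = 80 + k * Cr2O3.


Formula: Ts = 80 + k * Cr2O3
Substituting: Ts = 80 + 5.1740 * 4.8620
Result: 105.1560 C


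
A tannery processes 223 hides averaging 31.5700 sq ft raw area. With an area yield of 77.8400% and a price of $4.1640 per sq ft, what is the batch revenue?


Raw_total = N * avg_area = 223 * 31.5700 = 7040.1100 sq ft
Finished = Raw_total * yield / 100 = 7040.1100 * 77.8400 / 100 = 5480.0216 sq ft
Value = Finished * price = 5480.0216 * 4.1640 = 22818.8100 $


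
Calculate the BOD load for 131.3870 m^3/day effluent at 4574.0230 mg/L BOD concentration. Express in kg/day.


Formula: BOD_load = volume * conc / 1000
Substituting: BOD_load = 131.3870 * 4574.0230 / 1000
Result: 600.9672 kg/day


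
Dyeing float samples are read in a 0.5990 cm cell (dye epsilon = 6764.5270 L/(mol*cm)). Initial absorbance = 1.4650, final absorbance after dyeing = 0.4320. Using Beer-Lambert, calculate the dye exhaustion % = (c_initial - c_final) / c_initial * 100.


c_initial = A_i / (epsilon * l) = 1.4650 / (6764.5270 * 0.5990) = 3.6155e-04 mol/L
c_final = A_f / (epsilon * l) = 0.4320 / (6764.5270 * 0.5990) = 1.0662e-04 mol/L
Exhaustion = (c_initial - c_final) / c_initial * 100 = (3.6155e-04 - 1.0662e-04) / 3.6155e-04 * 100 = 70.5119 %


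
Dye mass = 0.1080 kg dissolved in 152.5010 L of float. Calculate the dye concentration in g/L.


Formula: Conc = dye_mass(kg) / volume(L) * 1000
Substituting: Conc = 0.1080 / 152.5010 * 1000
Result: 0.7082 g/L


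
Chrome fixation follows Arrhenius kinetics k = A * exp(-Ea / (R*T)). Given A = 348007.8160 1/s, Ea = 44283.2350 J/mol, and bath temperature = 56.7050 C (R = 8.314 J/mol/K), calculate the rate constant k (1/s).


T_K = T_C + 273.15 = 56.7050 + 273.15 = 329.8550 K
exponent = -Ea / (R * T_K) = -44283.2350 / (8.314 * 329.8550) = -16.1475
k = A * exp(exponent) = 348007.8160 * exp(-16.1475) = 0.0337912 1/s


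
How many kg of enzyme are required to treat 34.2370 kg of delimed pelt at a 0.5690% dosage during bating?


Formula: Enzyme = substrate * pct / 100
Substituting: Enzyme = 34.2370 * 0.5690 / 100
Result: 0.1948 kg


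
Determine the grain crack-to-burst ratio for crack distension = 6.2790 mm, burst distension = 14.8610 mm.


Formula: Ratio = crack / burst
Substituting: Ratio = 6.2790 / 14.8610
Result: 0.4225


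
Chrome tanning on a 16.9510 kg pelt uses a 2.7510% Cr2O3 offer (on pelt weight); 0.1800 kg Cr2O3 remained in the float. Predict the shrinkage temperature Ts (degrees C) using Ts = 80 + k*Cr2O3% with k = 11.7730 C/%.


Offered = pelt * offer_pct / 100 = 16.9510 * 2.7510 / 100 = 0.4663 kg
Uptake = offered - residual = 0.4663 - 0.1800 = 0.2863 kg
Cr2O3% on pelt = uptake / pelt * 100 = 0.2863 / 16.9510 * 100 = 1.6891 %
Ts = 80 + k * Cr2O3% = 80 + 11.7730 * 1.6891 = 99.8860 C


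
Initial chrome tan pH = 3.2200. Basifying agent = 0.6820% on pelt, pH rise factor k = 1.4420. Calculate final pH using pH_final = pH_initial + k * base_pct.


Formula: pH_final = pH_initial + k * base_pct
Substituting: pH_final = 3.2200 + 1.4420 * 0.6820
Result: 4.2034


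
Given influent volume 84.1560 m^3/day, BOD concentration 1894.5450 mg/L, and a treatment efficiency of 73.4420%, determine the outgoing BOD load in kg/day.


Load_in = volume * conc / 1000 = 84.1560 * 1894.5450 / 1000 = 159.4373 kg/day
Removed = Load_in * eff / 100 = 159.4373 * 73.4420 / 100 = 117.0940 kg/day
Load_out = Load_in - Removed = 159.4373 - 117.0940 = 42.3434 kg/day
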